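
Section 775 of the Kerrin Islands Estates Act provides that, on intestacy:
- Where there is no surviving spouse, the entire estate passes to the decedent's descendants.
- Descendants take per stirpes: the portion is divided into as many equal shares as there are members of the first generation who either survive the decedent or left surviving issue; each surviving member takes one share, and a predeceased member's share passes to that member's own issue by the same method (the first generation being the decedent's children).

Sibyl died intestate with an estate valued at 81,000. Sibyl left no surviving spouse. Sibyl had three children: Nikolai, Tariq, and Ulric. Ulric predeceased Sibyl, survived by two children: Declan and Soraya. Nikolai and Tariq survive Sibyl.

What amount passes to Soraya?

The entire 81,000 passes to the descendants.
That amount (81,000) is divided into 3 shares of 27,000: Nikolai and Tariq each take 27,000; Ulric's 27,000 share passes to Ulric's issue.
Ulric's share (27,000) is divided into 2 shares of 13,500: Declan and Soraya each take 13,500.

Soraya receives 13,500.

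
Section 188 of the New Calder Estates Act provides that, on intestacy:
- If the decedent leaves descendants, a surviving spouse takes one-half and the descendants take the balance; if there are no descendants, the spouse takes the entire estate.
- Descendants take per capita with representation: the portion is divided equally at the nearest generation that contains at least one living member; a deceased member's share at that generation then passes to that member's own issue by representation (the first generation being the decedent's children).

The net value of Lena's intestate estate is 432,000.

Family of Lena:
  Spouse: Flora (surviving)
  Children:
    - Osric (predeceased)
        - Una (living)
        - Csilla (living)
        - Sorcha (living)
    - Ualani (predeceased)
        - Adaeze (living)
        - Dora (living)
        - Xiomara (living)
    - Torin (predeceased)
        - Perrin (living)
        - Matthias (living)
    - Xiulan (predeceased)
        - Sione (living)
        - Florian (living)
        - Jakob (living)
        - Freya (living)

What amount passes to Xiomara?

Xiomara receives 18,000.

Flora takes one-half of 432,000 = 216,000. The remaining 216,000 passes to the descendants.
No child survives, so the initial division is made at the grandchildren's generation.
The descendants' portion (216,000) is divided into 12 shares of 18,000: Una, Csilla, Sorcha, Adaeze, Dora, Xiomara, Perrin, Matthias, Sione, Florian, Jakob, and Freya each take 18,000.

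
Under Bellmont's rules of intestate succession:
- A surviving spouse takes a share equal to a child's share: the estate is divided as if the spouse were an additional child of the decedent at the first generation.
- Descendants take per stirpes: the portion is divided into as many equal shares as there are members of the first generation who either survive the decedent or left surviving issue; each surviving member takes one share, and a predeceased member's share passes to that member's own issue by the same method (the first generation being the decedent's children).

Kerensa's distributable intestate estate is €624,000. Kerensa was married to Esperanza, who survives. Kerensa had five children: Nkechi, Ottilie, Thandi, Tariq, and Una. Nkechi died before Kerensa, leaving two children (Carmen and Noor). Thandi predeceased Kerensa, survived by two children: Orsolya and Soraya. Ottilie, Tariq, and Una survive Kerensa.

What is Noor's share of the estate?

The spouse counts as an additional share at the children's level, so there are 6 primary shares of €104,000. Esperanza takes one such share (€104,000).
The children's combined portion (€520,000) is divided into 5 shares of €104,000: Ottilie, Tariq, and Una each take €104,000; Nkechi's €104,000 share passes to Nkechi's issue; Thandi's €104,000 share passes to Thandi's issue.
Nkechi's share (€104,000) is divided into 2 shares of €52,000: Carmen and Noor each take €52,000.
Thandi's share (€104,000) is divided into 2 shares of €52,000: Orsolya and Soraya each take €52,000.

Noor receives €52,000.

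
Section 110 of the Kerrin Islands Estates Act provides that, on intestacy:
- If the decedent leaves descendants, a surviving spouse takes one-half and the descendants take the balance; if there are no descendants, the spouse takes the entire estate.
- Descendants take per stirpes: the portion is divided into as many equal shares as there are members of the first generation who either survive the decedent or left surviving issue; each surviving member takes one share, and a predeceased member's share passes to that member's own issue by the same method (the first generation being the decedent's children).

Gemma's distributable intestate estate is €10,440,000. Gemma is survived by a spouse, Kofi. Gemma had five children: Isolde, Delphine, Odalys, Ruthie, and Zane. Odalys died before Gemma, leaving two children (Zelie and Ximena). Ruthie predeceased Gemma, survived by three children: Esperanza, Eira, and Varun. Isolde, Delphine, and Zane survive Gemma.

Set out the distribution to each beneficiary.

Kofi takes one-half of €10,440,000 = €5,220,000. The remaining €5,220,000 passes to the descendants.
The descendants' portion (€5,220,000) is divided into 5 shares of €1,044,000: Isolde, Delphine, and Zane each take €1,044,000; Odalys's €1,044,000 share passes to Odalys's issue; Ruthie's €1,044,000 share passes to Ruthie's issue.
Odalys's share (€1,044,000) is divided into 2 shares of €522,000: Zelie and Ximena each take €522,000.
Ruthie's share (€1,044,000) is divided into 3 shares of €348,000: Esperanza, Eira, and Varun each take €348,000.

Kofi: €5,220,000; Isolde: €1,044,000; Delphine: €1,044,000; Zelie: €522,000; Ximena: €522,000; Esperanza: €348,000; Eira: €348,000; Varun: €348,000; Zane: €1,044,000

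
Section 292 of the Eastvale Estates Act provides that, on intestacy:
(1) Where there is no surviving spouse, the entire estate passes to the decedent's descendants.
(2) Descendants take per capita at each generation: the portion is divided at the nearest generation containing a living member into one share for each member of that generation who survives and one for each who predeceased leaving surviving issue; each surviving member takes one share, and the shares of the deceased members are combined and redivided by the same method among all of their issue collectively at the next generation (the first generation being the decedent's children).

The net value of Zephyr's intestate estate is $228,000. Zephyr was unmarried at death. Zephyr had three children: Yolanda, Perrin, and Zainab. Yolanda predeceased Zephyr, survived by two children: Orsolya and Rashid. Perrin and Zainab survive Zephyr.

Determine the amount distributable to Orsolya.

Orsolya receives $38,000.

The entire $228,000 passes to the descendants.
That amount ($228,000) is divided at the children's generation into 3 shares of $76,000. Perrin and Zainab each take $76,000. The remaining share for the deceased Yolanda ($76,000) is carried to the next generation.
That pool ($76,000) is divided at the grandchildren's generation equally among Orsolya and Rashid: $38,000 each.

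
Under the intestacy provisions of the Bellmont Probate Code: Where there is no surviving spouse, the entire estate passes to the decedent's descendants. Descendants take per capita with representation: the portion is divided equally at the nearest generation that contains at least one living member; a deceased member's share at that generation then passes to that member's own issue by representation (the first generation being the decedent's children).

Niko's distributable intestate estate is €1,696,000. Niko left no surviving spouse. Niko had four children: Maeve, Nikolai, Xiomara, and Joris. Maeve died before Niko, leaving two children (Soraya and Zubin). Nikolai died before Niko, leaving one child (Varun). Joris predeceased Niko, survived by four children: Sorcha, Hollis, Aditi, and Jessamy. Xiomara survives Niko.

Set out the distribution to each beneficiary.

Soraya: €212,000; Zubin: €212,000; Varun: €424,000; Xiomara: €424,000; Sorcha: €106,000; Hollis: €106,000; Aditi: €106,000; Jessamy: €106,000

The entire €1,696,000 passes to the descendants.
That amount (€1,696,000) is divided into 4 shares of €424,000: Xiomara takes €424,000; Maeve's €424,000 share passes to Maeve's issue; Nikolai's €424,000 share passes to Nikolai's issue; Joris's €424,000 share passes to Joris's issue.
Maeve's share (€424,000) is divided into 2 shares of €212,000: Soraya and Zubin each take €212,000.
Nikolai's share (€424,000) passes entirely to Varun.
Joris's share (€424,000) is divided into 4 shares of €106,000: Sorcha, Hollis, Aditi, and Jessamy each take €106,000.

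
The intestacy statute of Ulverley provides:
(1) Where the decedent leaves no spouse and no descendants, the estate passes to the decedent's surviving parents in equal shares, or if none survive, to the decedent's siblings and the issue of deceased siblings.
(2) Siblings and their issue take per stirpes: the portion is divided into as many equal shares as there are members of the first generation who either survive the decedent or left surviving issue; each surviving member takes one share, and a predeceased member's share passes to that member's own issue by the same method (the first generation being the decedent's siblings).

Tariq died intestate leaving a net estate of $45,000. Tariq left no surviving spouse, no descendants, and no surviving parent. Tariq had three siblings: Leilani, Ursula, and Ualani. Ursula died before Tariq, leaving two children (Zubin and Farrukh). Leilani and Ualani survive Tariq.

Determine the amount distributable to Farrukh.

Farrukh receives $7,500.

The entire $45,000 passes to the siblings and their issue.
That amount ($45,000) is divided into 3 shares of $15,000: Leilani and Ualani each take $15,000; Ursula's $15,000 share passes to Ursula's issue.
Ursula's share ($15,000) is divided into 2 shares of $7,500: Zubin and Farrukh each take $7,500.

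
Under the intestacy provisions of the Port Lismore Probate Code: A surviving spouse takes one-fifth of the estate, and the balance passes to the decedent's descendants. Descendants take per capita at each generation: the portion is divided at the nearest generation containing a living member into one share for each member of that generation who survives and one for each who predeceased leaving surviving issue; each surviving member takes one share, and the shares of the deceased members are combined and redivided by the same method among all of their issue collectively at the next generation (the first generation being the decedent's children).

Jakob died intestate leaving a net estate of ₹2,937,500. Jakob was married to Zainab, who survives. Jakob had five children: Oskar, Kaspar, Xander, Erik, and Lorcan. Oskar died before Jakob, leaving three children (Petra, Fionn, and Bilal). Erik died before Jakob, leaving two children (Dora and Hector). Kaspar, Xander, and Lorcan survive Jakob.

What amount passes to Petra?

Zainab takes one-fifth of ₹2,937,500 = ₹587,500. The remaining ₹2,350,000 passes to the descendants.
The descendants' portion (₹2,350,000) is divided at the children's generation into 5 shares of ₹470,000. Kaspar, Xander, and Lorcan each take ₹470,000. The 2 shares of the deceased (Oskar and Erik) are combined into a pool of ₹940,000.
That pool (₹940,000) is divided at the grandchildren's generation equally among Petra, Fionn, Bilal, Dora, and Hector: ₹188,000 each.

Petra receives ₹188,000.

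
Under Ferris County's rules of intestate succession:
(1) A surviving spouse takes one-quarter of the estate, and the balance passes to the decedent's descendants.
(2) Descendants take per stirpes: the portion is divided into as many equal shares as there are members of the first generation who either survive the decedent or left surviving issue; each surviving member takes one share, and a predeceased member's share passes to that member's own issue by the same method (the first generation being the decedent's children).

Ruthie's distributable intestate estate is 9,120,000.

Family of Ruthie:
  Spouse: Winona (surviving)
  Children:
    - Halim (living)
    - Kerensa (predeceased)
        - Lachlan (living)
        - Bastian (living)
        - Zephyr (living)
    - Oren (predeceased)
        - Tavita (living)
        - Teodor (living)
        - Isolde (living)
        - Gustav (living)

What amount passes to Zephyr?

Zephyr receives 760,000.

Winona takes one-quarter of 9,120,000 = 2,280,000. The remaining 6,840,000 passes to the descendants.
The descendants' portion (6,840,000) is divided into 3 shares of 2,280,000: Halim takes 2,280,000; Kerensa's 2,280,000 share passes to Kerensa's issue; Oren's 2,280,000 share passes to Oren's issue.
Kerensa's share (2,280,000) is divided into 3 shares of 760,000: Lachlan, Bastian, and Zephyr each take 760,000.
Oren's share (2,280,000) is divided into 4 shares of 570,000: Tavita, Teodor, Isolde, and Gustav each take 570,000.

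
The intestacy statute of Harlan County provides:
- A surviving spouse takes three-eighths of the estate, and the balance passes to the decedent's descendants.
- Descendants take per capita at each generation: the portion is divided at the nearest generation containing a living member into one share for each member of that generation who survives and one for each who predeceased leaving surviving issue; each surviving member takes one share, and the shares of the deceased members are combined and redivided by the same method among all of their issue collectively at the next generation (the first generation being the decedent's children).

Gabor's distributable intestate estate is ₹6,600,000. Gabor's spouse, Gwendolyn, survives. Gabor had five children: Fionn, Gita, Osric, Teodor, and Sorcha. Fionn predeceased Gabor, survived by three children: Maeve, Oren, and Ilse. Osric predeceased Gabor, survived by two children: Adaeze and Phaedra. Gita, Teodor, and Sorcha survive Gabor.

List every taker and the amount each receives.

Gwendolyn: ₹2,475,000; Maeve: ₹330,000; Oren: ₹330,000; Ilse: ₹330,000; Gita: ₹825,000; Adaeze: ₹330,000; Phaedra: ₹330,000; Teodor: ₹825,000; Sorcha: ₹825,000

Gwendolyn takes three-eighths of ₹6,600,000 = ₹2,475,000. The remaining ₹4,125,000 passes to the descendants.
The descendants' portion (₹4,125,000) is divided at the children's generation into 5 shares of ₹825,000. Gita, Teodor, and Sorcha each take ₹825,000. The 2 shares of the deceased (Fionn and Osric) are combined into a pool of ₹1,650,000.
That pool (₹1,650,000) is divided at the grandchildren's generation equally among Maeve, Oren, Ilse, Adaeze, and Phaedra: ₹330,000 each.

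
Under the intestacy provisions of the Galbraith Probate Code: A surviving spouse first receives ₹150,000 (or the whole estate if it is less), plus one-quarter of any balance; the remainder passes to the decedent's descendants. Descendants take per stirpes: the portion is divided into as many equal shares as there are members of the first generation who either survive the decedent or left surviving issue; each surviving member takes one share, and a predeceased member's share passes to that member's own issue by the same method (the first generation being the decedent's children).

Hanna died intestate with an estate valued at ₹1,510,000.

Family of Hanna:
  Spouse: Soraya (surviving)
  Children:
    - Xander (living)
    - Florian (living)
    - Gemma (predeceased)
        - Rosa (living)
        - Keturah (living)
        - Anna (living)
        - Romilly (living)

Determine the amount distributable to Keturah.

Soraya first takes ₹150,000, leaving a balance of ₹1,360,000. Soraya then takes one-quarter of the balance (₹340,000), for a total of ₹490,000. The remaining ₹1,020,000 passes to the descendants.
The descendants' portion (₹1,020,000) is divided into 3 shares of ₹340,000: Xander and Florian each take ₹340,000; Gemma's ₹340,000 share passes to Gemma's issue.
Gemma's share (₹340,000) is divided into 4 shares of ₹85,000: Rosa, Keturah, Anna, and Romilly each take ₹85,000.

Keturah receives ₹85,000.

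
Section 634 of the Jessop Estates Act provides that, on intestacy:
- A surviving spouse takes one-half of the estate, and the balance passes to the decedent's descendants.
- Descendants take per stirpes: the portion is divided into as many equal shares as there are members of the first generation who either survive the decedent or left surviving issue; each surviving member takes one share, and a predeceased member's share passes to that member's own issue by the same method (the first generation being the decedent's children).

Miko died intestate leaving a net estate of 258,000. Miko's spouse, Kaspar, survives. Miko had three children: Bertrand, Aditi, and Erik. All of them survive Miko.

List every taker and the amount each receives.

Kaspar takes one-half of 258,000 = 129,000. The remaining 129,000 passes to the descendants.
The descendants' portion (129,000) is divided into 3 shares of 43,000: Bertrand, Aditi, and Erik each take 43,000.

Kaspar: 129,000; Bertrand: 43,000; Aditi: 43,000; Erik: 43,000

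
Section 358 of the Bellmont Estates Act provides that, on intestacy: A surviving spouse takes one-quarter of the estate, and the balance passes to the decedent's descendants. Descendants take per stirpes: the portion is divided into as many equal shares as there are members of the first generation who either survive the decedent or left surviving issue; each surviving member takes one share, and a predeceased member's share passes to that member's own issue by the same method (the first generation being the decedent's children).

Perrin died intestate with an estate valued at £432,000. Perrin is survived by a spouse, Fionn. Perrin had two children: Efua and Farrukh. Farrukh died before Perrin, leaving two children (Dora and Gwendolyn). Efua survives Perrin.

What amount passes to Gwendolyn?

Fionn takes one-quarter of £432,000 = £108,000. The remaining £324,000 passes to the descendants.
The descendants' portion (£324,000) is divided into 2 shares of £162,000: Efua takes £162,000; Farrukh's £162,000 share passes to Farrukh's issue.
Farrukh's share (£162,000) is divided into 2 shares of £81,000: Dora and Gwendolyn each take £81,000.

Gwendolyn receives £81,000.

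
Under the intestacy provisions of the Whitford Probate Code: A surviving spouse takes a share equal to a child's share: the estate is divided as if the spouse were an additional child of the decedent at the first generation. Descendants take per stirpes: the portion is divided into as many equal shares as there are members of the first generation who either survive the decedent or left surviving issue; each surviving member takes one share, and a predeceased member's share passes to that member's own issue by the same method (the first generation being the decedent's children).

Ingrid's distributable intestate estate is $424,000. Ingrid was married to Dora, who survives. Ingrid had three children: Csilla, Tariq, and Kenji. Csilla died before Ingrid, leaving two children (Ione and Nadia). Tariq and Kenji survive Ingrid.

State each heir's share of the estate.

Dora: $106,000; Ione: $53,000; Nadia: $53,000; Tariq: $106,000; Kenji: $106,000

The spouse counts as an additional share at the children's level, so there are 4 primary shares of $106,000. Dora takes one such share ($106,000).
The children's combined portion ($318,000) is divided into 3 shares of $106,000: Tariq and Kenji each take $106,000; Csilla's $106,000 share passes to Csilla's issue.
Csilla's share ($106,000) is divided into 2 shares of $53,000: Ione and Nadia each take $53,000.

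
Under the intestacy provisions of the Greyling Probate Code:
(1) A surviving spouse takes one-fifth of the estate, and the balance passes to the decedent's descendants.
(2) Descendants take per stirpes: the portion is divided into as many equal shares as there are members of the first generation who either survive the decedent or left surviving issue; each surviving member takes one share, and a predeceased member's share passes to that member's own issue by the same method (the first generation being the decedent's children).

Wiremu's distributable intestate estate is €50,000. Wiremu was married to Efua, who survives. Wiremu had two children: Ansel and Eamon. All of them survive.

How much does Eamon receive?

Efua takes one-fifth of €50,000 = €10,000. The remaining €40,000 passes to the descendants.
The descendants' portion (€40,000) is divided into 2 shares of €20,000: Ansel and Eamon each take €20,000.

Eamon receives €20,000.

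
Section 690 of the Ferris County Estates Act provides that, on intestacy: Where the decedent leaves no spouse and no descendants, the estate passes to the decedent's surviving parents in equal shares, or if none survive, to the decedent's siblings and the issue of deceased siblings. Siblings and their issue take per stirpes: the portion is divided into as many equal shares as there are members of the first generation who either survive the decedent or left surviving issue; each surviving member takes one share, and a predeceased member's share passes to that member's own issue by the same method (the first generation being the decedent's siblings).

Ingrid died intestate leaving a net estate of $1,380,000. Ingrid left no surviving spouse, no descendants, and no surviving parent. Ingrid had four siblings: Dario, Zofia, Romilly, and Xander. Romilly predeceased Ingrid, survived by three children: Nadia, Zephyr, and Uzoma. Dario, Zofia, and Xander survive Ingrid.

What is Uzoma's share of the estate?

Uzoma receives $115,000.

The entire $1,380,000 passes to the siblings and their issue.
That amount ($1,380,000) is divided into 4 shares of $345,000: Dario, Zofia, and Xander each take $345,000; Romilly's $345,000 share passes to Romilly's issue.
Romilly's share ($345,000) is divided into 3 shares of $115,000: Nadia, Zephyr, and Uzoma each take $115,000.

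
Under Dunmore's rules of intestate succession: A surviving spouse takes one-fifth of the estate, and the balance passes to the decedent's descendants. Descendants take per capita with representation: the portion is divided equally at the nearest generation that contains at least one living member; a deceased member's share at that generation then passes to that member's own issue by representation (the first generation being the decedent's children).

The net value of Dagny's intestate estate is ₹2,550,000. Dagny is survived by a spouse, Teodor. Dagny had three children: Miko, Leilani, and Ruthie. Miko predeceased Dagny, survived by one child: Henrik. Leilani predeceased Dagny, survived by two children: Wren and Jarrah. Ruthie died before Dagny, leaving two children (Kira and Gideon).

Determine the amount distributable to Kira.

Teodor takes one-fifth of ₹2,550,000 = ₹510,000. The remaining ₹2,040,000 passes to the descendants.
No child survives, so the initial division is made at the grandchildren's generation.
The descendants' portion (₹2,040,000) is divided into 5 shares of ₹408,000: Henrik, Wren, Jarrah, Kira, and Gideon each take ₹408,000.

Kira receives ₹408,000.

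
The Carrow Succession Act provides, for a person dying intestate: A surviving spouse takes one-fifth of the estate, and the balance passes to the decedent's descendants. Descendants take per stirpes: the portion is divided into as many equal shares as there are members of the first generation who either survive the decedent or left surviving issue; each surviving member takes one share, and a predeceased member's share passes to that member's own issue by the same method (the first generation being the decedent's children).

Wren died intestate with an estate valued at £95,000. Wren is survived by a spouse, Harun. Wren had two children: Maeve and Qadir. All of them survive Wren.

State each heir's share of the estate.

Harun: £19,000; Maeve: £38,000; Qadir: £38,000

Harun takes one-fifth of £95,000 = £19,000. The remaining £76,000 passes to the descendants.
The descendants' portion (£76,000) is divided into 2 shares of £38,000: Maeve and Qadir each take £38,000.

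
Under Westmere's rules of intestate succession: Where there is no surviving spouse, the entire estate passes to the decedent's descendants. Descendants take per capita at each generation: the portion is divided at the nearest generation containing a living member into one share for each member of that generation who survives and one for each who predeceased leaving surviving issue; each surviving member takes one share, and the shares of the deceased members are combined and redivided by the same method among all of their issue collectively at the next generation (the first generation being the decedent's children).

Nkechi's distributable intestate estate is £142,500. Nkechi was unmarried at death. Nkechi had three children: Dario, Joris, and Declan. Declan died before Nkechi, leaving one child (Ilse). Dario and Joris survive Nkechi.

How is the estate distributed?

The entire £142,500 passes to the descendants.
That amount (£142,500) is divided at the children's generation into 3 shares of £47,500. Dario and Joris each take £47,500. The remaining share for the deceased Declan (£47,500) is carried to the next generation.
That pool (£47,500) passes entirely to Ilse, the sole taker at the grandchildren's generation.

Dario: £47,500; Joris: £47,500; Ilse: £47,500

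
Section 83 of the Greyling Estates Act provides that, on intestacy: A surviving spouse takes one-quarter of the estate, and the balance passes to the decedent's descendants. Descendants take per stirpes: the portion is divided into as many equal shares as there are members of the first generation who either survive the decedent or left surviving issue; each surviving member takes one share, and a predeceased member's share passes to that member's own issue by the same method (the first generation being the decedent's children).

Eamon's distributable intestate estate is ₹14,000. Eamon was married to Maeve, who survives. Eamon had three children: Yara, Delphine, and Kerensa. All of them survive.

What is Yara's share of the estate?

Yara receives ₹3,500.

Maeve takes one-quarter of ₹14,000 = ₹3,500. The remaining ₹10,500 passes to the descendants.
The descendants' portion (₹10,500) is divided into 3 shares of ₹3,500: Yara, Delphine, and Kerensa each take ₹3,500.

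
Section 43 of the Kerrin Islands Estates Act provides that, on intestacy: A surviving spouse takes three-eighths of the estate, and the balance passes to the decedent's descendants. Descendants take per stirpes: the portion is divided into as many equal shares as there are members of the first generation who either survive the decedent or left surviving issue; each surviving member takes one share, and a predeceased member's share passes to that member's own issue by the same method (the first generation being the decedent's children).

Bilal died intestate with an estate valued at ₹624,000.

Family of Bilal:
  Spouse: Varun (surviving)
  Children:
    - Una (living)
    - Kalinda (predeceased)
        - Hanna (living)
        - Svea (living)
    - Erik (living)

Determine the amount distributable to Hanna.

Hanna receives ₹65,000.

Varun takes three-eighths of ₹624,000 = ₹234,000. The remaining ₹390,000 passes to the descendants.
The descendants' portion (₹390,000) is divided into 3 shares of ₹130,000: Una and Erik each take ₹130,000; Kalinda's ₹130,000 share passes to Kalinda's issue.
Kalinda's share (₹130,000) is divided into 2 shares of ₹65,000: Hanna and Svea each take ₹65,000.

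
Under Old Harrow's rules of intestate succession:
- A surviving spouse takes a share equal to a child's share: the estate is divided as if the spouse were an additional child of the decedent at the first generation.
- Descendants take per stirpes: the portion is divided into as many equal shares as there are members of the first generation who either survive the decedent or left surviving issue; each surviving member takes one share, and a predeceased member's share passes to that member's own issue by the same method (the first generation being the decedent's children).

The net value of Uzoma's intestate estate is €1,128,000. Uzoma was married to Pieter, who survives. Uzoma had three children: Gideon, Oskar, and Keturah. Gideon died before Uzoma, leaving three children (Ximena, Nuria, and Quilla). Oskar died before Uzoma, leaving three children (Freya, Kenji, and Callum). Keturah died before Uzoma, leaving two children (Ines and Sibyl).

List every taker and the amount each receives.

The spouse counts as an additional share at the children's level, so there are 4 primary shares of €282,000. Pieter takes one such share (€282,000).
The children's combined portion (€846,000) is divided into 3 shares of €282,000: Gideon's €282,000 share passes to Gideon's issue; Oskar's €282,000 share passes to Oskar's issue; Keturah's €282,000 share passes to Keturah's issue.
Gideon's share (€282,000) is divided into 3 shares of €94,000: Ximena, Nuria, and Quilla each take €94,000.
Oskar's share (€282,000) is divided into 3 shares of €94,000: Freya, Kenji, and Callum each take €94,000.
Keturah's share (€282,000) is divided into 2 shares of €141,000: Ines and Sibyl each take €141,000.

Pieter: €282,000; Ximena: €94,000; Nuria: €94,000; Quilla: €94,000; Freya: €94,000; Kenji: €94,000; Callum: €94,000; Ines: €141,000; Sibyl: €141,000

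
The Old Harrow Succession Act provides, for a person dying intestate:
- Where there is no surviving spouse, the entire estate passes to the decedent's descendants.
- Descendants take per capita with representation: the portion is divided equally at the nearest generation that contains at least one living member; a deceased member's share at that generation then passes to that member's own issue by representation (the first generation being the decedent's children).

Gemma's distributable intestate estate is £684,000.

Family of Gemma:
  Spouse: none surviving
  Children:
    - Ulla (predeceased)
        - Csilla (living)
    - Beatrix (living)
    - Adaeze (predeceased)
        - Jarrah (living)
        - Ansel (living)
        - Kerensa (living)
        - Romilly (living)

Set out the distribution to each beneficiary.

Csilla: £228,000; Beatrix: £228,000; Jarrah: £57,000; Ansel: £57,000; Kerensa: £57,000; Romilly: £57,000

The entire £684,000 passes to the descendants.
That amount (£684,000) is divided into 3 shares of £228,000: Beatrix takes £228,000; Ulla's £228,000 share passes to Ulla's issue; Adaeze's £228,000 share passes to Adaeze's issue.
Ulla's share (£228,000) passes entirely to Csilla.
Adaeze's share (£228,000) is divided into 4 shares of £57,000: Jarrah, Ansel, Kerensa, and Romilly each take £57,000.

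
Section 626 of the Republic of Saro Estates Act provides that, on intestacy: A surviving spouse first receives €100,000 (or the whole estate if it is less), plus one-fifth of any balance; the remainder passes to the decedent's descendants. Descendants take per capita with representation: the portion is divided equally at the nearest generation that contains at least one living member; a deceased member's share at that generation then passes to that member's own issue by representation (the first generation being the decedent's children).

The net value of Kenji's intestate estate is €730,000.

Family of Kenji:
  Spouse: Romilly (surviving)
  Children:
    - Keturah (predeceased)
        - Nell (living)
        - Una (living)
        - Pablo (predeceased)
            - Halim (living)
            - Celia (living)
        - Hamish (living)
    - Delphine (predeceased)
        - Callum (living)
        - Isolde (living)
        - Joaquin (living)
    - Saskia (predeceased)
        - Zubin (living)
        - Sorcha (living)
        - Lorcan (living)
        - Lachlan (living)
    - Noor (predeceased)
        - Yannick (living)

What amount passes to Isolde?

Romilly first takes €100,000, leaving a balance of €630,000. Romilly then takes one-fifth of the balance (€126,000), for a total of €226,000. The remaining €504,000 passes to the descendants.
No child survives, so the initial division is made at the grandchildren's generation.
The descendants' portion (€504,000) is divided into 12 shares of €42,000: Nell, Una, Hamish, Callum, Isolde, Joaquin, Zubin, Sorcha, Lorcan, Lachlan, and Yannick each take €42,000; Pablo's €42,000 share passes to Pablo's issue.
Pablo's share (€42,000) is divided into 2 shares of €21,000: Halim and Celia each take €21,000.

Isolde receives €42,000.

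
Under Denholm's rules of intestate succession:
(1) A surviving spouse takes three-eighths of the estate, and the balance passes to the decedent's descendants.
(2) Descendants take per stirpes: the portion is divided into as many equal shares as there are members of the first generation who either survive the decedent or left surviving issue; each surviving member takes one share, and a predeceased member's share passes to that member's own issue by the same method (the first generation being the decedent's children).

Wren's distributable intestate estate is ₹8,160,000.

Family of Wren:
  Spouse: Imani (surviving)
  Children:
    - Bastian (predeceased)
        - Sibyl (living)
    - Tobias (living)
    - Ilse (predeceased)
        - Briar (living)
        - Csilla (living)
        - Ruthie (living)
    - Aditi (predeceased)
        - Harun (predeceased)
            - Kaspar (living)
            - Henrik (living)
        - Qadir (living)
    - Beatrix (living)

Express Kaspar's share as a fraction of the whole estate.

Imani takes three-eighths of ₹8,160,000 = ₹3,060,000. The remaining ₹5,100,000 passes to the descendants.
The descendants' portion (₹5,100,000) is divided into 5 shares of ₹1,020,000: Tobias and Beatrix each take ₹1,020,000; Bastian's ₹1,020,000 share passes to Bastian's issue; Ilse's ₹1,020,000 share passes to Ilse's issue; Aditi's ₹1,020,000 share passes to Aditi's issue.
Bastian's share (₹1,020,000) passes entirely to Sibyl.
Ilse's share (₹1,020,000) is divided into 3 shares of ₹340,000: Briar, Csilla, and Ruthie each take ₹340,000.
Aditi's share (₹1,020,000) is divided into 2 shares of ₹510,000: Qadir takes ₹510,000; Harun's ₹510,000 share passes to Harun's issue.
Harun's share (₹510,000) is divided into 2 shares of ₹255,000: Kaspar and Henrik each take ₹255,000.

Kaspar receives 1/32 of the estate.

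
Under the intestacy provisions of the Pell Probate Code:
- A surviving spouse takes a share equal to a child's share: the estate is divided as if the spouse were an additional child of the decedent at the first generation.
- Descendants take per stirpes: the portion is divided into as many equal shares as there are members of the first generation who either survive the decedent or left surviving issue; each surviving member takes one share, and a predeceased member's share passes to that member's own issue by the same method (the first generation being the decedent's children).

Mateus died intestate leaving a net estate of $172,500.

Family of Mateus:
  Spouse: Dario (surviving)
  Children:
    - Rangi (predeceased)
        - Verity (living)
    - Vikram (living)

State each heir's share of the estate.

The spouse counts as an additional share at the children's level, so there are 3 primary shares of $57,500. Dario takes one such share ($57,500).
The children's combined portion ($115,000) is divided into 2 shares of $57,500: Vikram takes $57,500; Rangi's $57,500 share passes to Rangi's issue.
Rangi's share ($57,500) passes entirely to Verity.

Dario: $57,500; Verity: $57,500; Vikram: $57,500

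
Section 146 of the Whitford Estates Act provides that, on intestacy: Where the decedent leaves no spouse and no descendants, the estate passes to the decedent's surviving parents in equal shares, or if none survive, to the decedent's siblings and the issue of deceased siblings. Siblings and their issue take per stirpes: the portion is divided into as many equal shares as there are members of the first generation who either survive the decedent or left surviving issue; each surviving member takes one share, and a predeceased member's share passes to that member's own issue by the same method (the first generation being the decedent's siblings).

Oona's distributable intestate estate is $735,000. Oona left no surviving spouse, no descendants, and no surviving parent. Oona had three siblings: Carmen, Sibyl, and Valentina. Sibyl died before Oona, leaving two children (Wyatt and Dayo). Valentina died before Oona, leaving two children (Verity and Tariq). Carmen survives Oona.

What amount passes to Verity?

Verity receives $122,500.

The entire $735,000 passes to the siblings and their issue.
That amount ($735,000) is divided into 3 shares of $245,000: Carmen takes $245,000; Sibyl's $245,000 share passes to Sibyl's issue; Valentina's $245,000 share passes to Valentina's issue.
Sibyl's share ($245,000) is divided into 2 shares of $122,500: Wyatt and Dayo each take $122,500.
Valentina's share ($245,000) is divided into 2 shares of $122,500: Verity and Tariq each take $122,500.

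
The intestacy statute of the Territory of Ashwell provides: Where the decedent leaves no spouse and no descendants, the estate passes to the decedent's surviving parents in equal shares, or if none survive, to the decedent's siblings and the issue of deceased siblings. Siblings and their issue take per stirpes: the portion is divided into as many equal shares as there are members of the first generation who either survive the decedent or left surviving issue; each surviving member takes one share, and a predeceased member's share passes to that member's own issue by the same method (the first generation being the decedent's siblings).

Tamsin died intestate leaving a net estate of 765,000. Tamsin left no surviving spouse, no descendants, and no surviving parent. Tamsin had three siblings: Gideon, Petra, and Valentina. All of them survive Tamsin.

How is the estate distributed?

The entire 765,000 passes to the siblings and their issue.
That amount (765,000) is divided into 3 shares of 255,000: Gideon, Petra, and Valentina each take 255,000.

Gideon: 255,000; Petra: 255,000; Valentina: 255,000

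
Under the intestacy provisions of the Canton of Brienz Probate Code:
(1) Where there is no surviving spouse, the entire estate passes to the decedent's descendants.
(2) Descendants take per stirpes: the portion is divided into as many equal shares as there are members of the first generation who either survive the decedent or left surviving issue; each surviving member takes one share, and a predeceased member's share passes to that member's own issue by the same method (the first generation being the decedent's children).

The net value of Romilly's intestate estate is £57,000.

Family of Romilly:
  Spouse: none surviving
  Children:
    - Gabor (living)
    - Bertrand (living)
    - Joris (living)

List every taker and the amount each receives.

The entire £57,000 passes to the descendants.
That amount (£57,000) is divided into 3 shares of £19,000: Gabor, Bertrand, and Joris each take £19,000.

Gabor: £19,000; Bertrand: £19,000; Joris: £19,000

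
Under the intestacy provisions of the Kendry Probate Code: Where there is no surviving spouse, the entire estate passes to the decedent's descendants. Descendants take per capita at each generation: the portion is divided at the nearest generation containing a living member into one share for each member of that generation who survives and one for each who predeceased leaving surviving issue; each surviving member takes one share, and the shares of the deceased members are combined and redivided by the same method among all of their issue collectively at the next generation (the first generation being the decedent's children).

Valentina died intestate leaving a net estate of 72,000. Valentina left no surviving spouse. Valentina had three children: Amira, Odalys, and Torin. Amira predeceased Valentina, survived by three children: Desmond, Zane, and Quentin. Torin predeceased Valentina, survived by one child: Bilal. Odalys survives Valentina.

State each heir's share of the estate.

Desmond: 12,000; Zane: 12,000; Quentin: 12,000; Odalys: 24,000; Bilal: 12,000

The entire 72,000 passes to the descendants.
That amount (72,000) is divided at the children's generation into 3 shares of 24,000. Odalys takes 24,000. The 2 shares of the deceased (Amira and Torin) are combined into a pool of 48,000.
That pool (48,000) is divided at the grandchildren's generation equally among Desmond, Zane, Quentin, and Bilal: 12,000 each.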